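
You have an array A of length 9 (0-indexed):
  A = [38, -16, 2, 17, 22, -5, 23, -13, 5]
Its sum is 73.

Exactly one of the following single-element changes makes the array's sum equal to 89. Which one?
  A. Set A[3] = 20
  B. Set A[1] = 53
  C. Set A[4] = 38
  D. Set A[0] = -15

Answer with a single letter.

Answer: C

Derivation:
Option A: A[3] 17->20, delta=3, new_sum=73+(3)=76
Option B: A[1] -16->53, delta=69, new_sum=73+(69)=142
Option C: A[4] 22->38, delta=16, new_sum=73+(16)=89 <-- matches target
Option D: A[0] 38->-15, delta=-53, new_sum=73+(-53)=20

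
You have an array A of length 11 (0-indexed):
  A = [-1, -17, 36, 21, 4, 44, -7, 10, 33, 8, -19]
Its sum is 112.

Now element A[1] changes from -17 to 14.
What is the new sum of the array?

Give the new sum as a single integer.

Old value at index 1: -17
New value at index 1: 14
Delta = 14 - -17 = 31
New sum = old_sum + delta = 112 + (31) = 143

Answer: 143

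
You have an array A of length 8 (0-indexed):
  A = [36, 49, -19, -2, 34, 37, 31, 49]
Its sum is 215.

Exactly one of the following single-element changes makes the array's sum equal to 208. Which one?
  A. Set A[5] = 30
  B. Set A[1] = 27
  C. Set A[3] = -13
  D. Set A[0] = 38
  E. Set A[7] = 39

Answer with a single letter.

Option A: A[5] 37->30, delta=-7, new_sum=215+(-7)=208 <-- matches target
Option B: A[1] 49->27, delta=-22, new_sum=215+(-22)=193
Option C: A[3] -2->-13, delta=-11, new_sum=215+(-11)=204
Option D: A[0] 36->38, delta=2, new_sum=215+(2)=217
Option E: A[7] 49->39, delta=-10, new_sum=215+(-10)=205

Answer: A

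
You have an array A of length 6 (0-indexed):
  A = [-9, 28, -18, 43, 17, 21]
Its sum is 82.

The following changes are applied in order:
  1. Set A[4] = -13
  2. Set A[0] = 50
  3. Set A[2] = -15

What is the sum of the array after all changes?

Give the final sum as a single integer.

Answer: 114

Derivation:
Initial sum: 82
Change 1: A[4] 17 -> -13, delta = -30, sum = 52
Change 2: A[0] -9 -> 50, delta = 59, sum = 111
Change 3: A[2] -18 -> -15, delta = 3, sum = 114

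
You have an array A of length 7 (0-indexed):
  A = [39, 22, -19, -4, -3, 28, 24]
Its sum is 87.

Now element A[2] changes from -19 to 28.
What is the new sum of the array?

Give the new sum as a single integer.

Answer: 134

Derivation:
Old value at index 2: -19
New value at index 2: 28
Delta = 28 - -19 = 47
New sum = old_sum + delta = 87 + (47) = 134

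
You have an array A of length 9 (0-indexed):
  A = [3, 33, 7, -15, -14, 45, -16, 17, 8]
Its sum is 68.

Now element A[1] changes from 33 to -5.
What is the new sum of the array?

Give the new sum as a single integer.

Old value at index 1: 33
New value at index 1: -5
Delta = -5 - 33 = -38
New sum = old_sum + delta = 68 + (-38) = 30

Answer: 30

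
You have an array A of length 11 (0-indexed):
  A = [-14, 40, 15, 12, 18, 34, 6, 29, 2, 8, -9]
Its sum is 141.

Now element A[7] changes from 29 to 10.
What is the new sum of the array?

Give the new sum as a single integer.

Answer: 122

Derivation:
Old value at index 7: 29
New value at index 7: 10
Delta = 10 - 29 = -19
New sum = old_sum + delta = 141 + (-19) = 122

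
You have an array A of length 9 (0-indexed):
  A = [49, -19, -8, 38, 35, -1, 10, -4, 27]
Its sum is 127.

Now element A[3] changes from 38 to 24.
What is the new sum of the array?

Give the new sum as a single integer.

Old value at index 3: 38
New value at index 3: 24
Delta = 24 - 38 = -14
New sum = old_sum + delta = 127 + (-14) = 113

Answer: 113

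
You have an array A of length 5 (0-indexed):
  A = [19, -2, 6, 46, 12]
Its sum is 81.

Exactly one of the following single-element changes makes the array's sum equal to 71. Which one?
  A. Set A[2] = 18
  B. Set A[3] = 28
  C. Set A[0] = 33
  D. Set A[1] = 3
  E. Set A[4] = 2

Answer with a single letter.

Option A: A[2] 6->18, delta=12, new_sum=81+(12)=93
Option B: A[3] 46->28, delta=-18, new_sum=81+(-18)=63
Option C: A[0] 19->33, delta=14, new_sum=81+(14)=95
Option D: A[1] -2->3, delta=5, new_sum=81+(5)=86
Option E: A[4] 12->2, delta=-10, new_sum=81+(-10)=71 <-- matches target

Answer: E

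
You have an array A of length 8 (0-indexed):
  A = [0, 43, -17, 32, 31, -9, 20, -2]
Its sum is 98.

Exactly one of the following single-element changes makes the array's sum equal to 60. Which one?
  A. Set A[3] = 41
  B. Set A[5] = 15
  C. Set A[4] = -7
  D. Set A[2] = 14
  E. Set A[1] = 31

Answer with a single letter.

Option A: A[3] 32->41, delta=9, new_sum=98+(9)=107
Option B: A[5] -9->15, delta=24, new_sum=98+(24)=122
Option C: A[4] 31->-7, delta=-38, new_sum=98+(-38)=60 <-- matches target
Option D: A[2] -17->14, delta=31, new_sum=98+(31)=129
Option E: A[1] 43->31, delta=-12, new_sum=98+(-12)=86

Answer: C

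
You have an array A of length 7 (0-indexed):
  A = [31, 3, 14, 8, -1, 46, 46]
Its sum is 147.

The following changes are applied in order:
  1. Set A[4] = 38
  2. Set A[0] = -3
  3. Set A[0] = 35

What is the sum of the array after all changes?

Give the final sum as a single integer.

Initial sum: 147
Change 1: A[4] -1 -> 38, delta = 39, sum = 186
Change 2: A[0] 31 -> -3, delta = -34, sum = 152
Change 3: A[0] -3 -> 35, delta = 38, sum = 190

Answer: 190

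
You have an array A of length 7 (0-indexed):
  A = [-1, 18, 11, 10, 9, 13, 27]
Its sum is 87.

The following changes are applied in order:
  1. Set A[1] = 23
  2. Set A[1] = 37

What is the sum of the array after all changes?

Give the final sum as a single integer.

Answer: 106

Derivation:
Initial sum: 87
Change 1: A[1] 18 -> 23, delta = 5, sum = 92
Change 2: A[1] 23 -> 37, delta = 14, sum = 106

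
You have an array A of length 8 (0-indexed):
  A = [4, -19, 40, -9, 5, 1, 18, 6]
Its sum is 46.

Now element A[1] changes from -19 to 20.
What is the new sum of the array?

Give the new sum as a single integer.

Answer: 85

Derivation:
Old value at index 1: -19
New value at index 1: 20
Delta = 20 - -19 = 39
New sum = old_sum + delta = 46 + (39) = 85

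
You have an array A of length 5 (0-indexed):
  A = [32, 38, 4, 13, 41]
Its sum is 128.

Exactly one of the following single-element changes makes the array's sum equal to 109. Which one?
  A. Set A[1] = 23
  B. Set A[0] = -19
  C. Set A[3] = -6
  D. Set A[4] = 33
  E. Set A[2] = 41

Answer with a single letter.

Option A: A[1] 38->23, delta=-15, new_sum=128+(-15)=113
Option B: A[0] 32->-19, delta=-51, new_sum=128+(-51)=77
Option C: A[3] 13->-6, delta=-19, new_sum=128+(-19)=109 <-- matches target
Option D: A[4] 41->33, delta=-8, new_sum=128+(-8)=120
Option E: A[2] 4->41, delta=37, new_sum=128+(37)=165

Answer: C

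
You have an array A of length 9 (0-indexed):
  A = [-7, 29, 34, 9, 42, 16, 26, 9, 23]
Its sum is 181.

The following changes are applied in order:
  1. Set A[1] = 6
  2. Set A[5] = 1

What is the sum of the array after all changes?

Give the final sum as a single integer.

Answer: 143

Derivation:
Initial sum: 181
Change 1: A[1] 29 -> 6, delta = -23, sum = 158
Change 2: A[5] 16 -> 1, delta = -15, sum = 143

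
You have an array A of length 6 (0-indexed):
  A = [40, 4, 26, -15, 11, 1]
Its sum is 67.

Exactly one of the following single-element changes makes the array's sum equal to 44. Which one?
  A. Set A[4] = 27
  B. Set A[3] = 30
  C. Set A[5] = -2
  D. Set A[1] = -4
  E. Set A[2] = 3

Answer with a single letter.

Option A: A[4] 11->27, delta=16, new_sum=67+(16)=83
Option B: A[3] -15->30, delta=45, new_sum=67+(45)=112
Option C: A[5] 1->-2, delta=-3, new_sum=67+(-3)=64
Option D: A[1] 4->-4, delta=-8, new_sum=67+(-8)=59
Option E: A[2] 26->3, delta=-23, new_sum=67+(-23)=44 <-- matches target

Answer: E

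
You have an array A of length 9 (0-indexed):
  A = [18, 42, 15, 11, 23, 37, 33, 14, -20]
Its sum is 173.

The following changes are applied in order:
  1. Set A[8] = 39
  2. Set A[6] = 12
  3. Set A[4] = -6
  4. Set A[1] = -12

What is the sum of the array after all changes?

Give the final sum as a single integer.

Answer: 128

Derivation:
Initial sum: 173
Change 1: A[8] -20 -> 39, delta = 59, sum = 232
Change 2: A[6] 33 -> 12, delta = -21, sum = 211
Change 3: A[4] 23 -> -6, delta = -29, sum = 182
Change 4: A[1] 42 -> -12, delta = -54, sum = 128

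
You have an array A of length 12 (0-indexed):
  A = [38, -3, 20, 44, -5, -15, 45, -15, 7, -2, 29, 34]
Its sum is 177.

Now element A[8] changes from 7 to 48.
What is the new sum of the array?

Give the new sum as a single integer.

Answer: 218

Derivation:
Old value at index 8: 7
New value at index 8: 48
Delta = 48 - 7 = 41
New sum = old_sum + delta = 177 + (41) = 218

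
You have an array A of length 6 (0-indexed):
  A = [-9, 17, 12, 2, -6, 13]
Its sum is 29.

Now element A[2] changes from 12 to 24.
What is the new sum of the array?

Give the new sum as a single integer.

Old value at index 2: 12
New value at index 2: 24
Delta = 24 - 12 = 12
New sum = old_sum + delta = 29 + (12) = 41

Answer: 41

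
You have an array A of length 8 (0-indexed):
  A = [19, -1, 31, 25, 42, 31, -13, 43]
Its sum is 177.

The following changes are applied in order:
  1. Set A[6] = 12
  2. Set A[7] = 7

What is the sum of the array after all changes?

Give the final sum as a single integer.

Initial sum: 177
Change 1: A[6] -13 -> 12, delta = 25, sum = 202
Change 2: A[7] 43 -> 7, delta = -36, sum = 166

Answer: 166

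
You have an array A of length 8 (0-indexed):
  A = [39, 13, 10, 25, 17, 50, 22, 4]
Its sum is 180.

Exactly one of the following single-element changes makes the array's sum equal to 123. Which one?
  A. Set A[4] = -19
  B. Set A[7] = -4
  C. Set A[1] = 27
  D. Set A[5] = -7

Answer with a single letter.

Answer: D

Derivation:
Option A: A[4] 17->-19, delta=-36, new_sum=180+(-36)=144
Option B: A[7] 4->-4, delta=-8, new_sum=180+(-8)=172
Option C: A[1] 13->27, delta=14, new_sum=180+(14)=194
Option D: A[5] 50->-7, delta=-57, new_sum=180+(-57)=123 <-- matches target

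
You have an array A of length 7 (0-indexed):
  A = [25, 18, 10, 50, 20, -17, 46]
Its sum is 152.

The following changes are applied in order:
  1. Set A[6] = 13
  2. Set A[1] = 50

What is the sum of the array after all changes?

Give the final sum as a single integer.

Answer: 151

Derivation:
Initial sum: 152
Change 1: A[6] 46 -> 13, delta = -33, sum = 119
Change 2: A[1] 18 -> 50, delta = 32, sum = 151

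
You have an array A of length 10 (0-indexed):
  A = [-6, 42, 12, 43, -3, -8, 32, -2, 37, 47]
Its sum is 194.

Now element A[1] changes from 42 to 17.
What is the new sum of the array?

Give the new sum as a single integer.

Answer: 169

Derivation:
Old value at index 1: 42
New value at index 1: 17
Delta = 17 - 42 = -25
New sum = old_sum + delta = 194 + (-25) = 169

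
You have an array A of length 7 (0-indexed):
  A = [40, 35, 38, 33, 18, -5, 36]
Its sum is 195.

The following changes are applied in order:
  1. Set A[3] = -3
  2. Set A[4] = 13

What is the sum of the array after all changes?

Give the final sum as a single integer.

Answer: 154

Derivation:
Initial sum: 195
Change 1: A[3] 33 -> -3, delta = -36, sum = 159
Change 2: A[4] 18 -> 13, delta = -5, sum = 154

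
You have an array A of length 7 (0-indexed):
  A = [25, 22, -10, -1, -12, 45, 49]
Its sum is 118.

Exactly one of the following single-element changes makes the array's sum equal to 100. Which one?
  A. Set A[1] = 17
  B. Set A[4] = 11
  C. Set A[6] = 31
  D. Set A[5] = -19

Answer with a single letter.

Option A: A[1] 22->17, delta=-5, new_sum=118+(-5)=113
Option B: A[4] -12->11, delta=23, new_sum=118+(23)=141
Option C: A[6] 49->31, delta=-18, new_sum=118+(-18)=100 <-- matches target
Option D: A[5] 45->-19, delta=-64, new_sum=118+(-64)=54

Answer: C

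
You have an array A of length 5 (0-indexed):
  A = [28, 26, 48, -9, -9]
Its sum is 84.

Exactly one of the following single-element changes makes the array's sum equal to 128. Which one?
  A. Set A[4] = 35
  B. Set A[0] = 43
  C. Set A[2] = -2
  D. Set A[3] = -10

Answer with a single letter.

Option A: A[4] -9->35, delta=44, new_sum=84+(44)=128 <-- matches target
Option B: A[0] 28->43, delta=15, new_sum=84+(15)=99
Option C: A[2] 48->-2, delta=-50, new_sum=84+(-50)=34
Option D: A[3] -9->-10, delta=-1, new_sum=84+(-1)=83

Answer: A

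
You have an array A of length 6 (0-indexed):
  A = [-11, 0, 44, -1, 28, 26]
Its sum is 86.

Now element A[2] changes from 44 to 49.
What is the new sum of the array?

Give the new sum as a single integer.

Old value at index 2: 44
New value at index 2: 49
Delta = 49 - 44 = 5
New sum = old_sum + delta = 86 + (5) = 91

Answer: 91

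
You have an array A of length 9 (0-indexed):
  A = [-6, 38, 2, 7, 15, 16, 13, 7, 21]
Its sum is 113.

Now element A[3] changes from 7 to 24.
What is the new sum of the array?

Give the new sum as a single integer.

Old value at index 3: 7
New value at index 3: 24
Delta = 24 - 7 = 17
New sum = old_sum + delta = 113 + (17) = 130

Answer: 130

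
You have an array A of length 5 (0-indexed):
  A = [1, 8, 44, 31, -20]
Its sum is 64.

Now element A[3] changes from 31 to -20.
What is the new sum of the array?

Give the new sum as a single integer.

Old value at index 3: 31
New value at index 3: -20
Delta = -20 - 31 = -51
New sum = old_sum + delta = 64 + (-51) = 13

Answer: 13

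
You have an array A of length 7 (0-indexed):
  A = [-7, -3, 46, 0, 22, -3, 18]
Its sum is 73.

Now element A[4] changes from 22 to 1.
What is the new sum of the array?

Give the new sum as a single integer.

Answer: 52

Derivation:
Old value at index 4: 22
New value at index 4: 1
Delta = 1 - 22 = -21
New sum = old_sum + delta = 73 + (-21) = 52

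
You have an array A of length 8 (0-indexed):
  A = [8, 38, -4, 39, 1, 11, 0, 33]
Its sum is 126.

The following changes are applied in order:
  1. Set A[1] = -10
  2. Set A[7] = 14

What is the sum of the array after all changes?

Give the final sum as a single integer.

Answer: 59

Derivation:
Initial sum: 126
Change 1: A[1] 38 -> -10, delta = -48, sum = 78
Change 2: A[7] 33 -> 14, delta = -19, sum = 59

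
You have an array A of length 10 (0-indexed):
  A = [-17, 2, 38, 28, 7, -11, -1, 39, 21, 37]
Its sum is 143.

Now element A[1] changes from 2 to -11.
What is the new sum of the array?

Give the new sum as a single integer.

Old value at index 1: 2
New value at index 1: -11
Delta = -11 - 2 = -13
New sum = old_sum + delta = 143 + (-13) = 130

Answer: 130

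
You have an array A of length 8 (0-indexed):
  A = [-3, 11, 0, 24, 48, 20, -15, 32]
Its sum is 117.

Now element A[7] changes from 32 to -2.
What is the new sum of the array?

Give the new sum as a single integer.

Answer: 83

Derivation:
Old value at index 7: 32
New value at index 7: -2
Delta = -2 - 32 = -34
New sum = old_sum + delta = 117 + (-34) = 83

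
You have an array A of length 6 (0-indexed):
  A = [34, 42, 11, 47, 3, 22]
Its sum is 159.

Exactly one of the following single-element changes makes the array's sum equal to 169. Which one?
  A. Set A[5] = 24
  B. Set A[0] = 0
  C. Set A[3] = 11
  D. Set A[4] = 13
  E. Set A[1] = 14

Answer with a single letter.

Answer: D

Derivation:
Option A: A[5] 22->24, delta=2, new_sum=159+(2)=161
Option B: A[0] 34->0, delta=-34, new_sum=159+(-34)=125
Option C: A[3] 47->11, delta=-36, new_sum=159+(-36)=123
Option D: A[4] 3->13, delta=10, new_sum=159+(10)=169 <-- matches target
Option E: A[1] 42->14, delta=-28, new_sum=159+(-28)=131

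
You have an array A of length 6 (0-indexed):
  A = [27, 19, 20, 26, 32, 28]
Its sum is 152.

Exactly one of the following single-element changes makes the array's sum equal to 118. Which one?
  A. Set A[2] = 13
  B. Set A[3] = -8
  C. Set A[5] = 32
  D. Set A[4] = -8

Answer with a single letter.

Option A: A[2] 20->13, delta=-7, new_sum=152+(-7)=145
Option B: A[3] 26->-8, delta=-34, new_sum=152+(-34)=118 <-- matches target
Option C: A[5] 28->32, delta=4, new_sum=152+(4)=156
Option D: A[4] 32->-8, delta=-40, new_sum=152+(-40)=112

Answer: B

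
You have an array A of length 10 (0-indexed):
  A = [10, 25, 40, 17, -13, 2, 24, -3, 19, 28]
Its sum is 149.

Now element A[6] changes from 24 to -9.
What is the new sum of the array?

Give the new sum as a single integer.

Answer: 116

Derivation:
Old value at index 6: 24
New value at index 6: -9
Delta = -9 - 24 = -33
New sum = old_sum + delta = 149 + (-33) = 116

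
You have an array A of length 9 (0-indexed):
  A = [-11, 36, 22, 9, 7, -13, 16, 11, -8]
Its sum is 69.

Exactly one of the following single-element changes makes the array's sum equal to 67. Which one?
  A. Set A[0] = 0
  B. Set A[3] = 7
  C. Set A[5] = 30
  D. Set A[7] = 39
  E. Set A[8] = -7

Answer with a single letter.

Option A: A[0] -11->0, delta=11, new_sum=69+(11)=80
Option B: A[3] 9->7, delta=-2, new_sum=69+(-2)=67 <-- matches target
Option C: A[5] -13->30, delta=43, new_sum=69+(43)=112
Option D: A[7] 11->39, delta=28, new_sum=69+(28)=97
Option E: A[8] -8->-7, delta=1, new_sum=69+(1)=70

Answer: B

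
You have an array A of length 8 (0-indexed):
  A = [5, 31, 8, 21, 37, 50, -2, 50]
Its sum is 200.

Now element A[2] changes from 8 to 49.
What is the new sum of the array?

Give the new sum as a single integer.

Answer: 241

Derivation:
Old value at index 2: 8
New value at index 2: 49
Delta = 49 - 8 = 41
New sum = old_sum + delta = 200 + (41) = 241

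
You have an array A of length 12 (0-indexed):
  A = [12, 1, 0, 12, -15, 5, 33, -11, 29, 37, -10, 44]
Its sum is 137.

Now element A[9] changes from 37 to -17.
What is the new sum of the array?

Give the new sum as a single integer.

Old value at index 9: 37
New value at index 9: -17
Delta = -17 - 37 = -54
New sum = old_sum + delta = 137 + (-54) = 83

Answer: 83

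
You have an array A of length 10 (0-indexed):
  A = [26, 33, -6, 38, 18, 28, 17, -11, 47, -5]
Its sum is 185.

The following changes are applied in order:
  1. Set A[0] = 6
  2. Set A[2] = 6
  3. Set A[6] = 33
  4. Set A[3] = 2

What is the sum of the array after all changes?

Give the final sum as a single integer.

Initial sum: 185
Change 1: A[0] 26 -> 6, delta = -20, sum = 165
Change 2: A[2] -6 -> 6, delta = 12, sum = 177
Change 3: A[6] 17 -> 33, delta = 16, sum = 193
Change 4: A[3] 38 -> 2, delta = -36, sum = 157

Answer: 157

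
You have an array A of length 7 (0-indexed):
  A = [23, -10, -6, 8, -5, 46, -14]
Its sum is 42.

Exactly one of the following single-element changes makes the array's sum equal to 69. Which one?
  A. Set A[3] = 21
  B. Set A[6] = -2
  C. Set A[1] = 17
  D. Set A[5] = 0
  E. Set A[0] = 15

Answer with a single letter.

Answer: C

Derivation:
Option A: A[3] 8->21, delta=13, new_sum=42+(13)=55
Option B: A[6] -14->-2, delta=12, new_sum=42+(12)=54
Option C: A[1] -10->17, delta=27, new_sum=42+(27)=69 <-- matches target
Option D: A[5] 46->0, delta=-46, new_sum=42+(-46)=-4
Option E: A[0] 23->15, delta=-8, new_sum=42+(-8)=34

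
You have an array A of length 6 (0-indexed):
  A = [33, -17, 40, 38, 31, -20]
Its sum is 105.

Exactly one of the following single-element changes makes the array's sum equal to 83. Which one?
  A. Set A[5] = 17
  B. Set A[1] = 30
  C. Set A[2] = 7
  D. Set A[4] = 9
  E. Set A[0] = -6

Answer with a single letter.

Option A: A[5] -20->17, delta=37, new_sum=105+(37)=142
Option B: A[1] -17->30, delta=47, new_sum=105+(47)=152
Option C: A[2] 40->7, delta=-33, new_sum=105+(-33)=72
Option D: A[4] 31->9, delta=-22, new_sum=105+(-22)=83 <-- matches target
Option E: A[0] 33->-6, delta=-39, new_sum=105+(-39)=66

Answer: D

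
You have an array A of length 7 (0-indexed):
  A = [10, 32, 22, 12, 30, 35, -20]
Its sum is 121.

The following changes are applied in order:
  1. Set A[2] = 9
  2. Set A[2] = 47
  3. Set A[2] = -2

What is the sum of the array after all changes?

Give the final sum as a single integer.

Answer: 97

Derivation:
Initial sum: 121
Change 1: A[2] 22 -> 9, delta = -13, sum = 108
Change 2: A[2] 9 -> 47, delta = 38, sum = 146
Change 3: A[2] 47 -> -2, delta = -49, sum = 97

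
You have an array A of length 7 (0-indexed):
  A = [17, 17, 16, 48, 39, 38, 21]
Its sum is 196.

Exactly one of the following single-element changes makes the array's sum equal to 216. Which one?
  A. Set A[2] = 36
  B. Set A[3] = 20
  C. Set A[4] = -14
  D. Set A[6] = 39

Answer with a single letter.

Answer: A

Derivation:
Option A: A[2] 16->36, delta=20, new_sum=196+(20)=216 <-- matches target
Option B: A[3] 48->20, delta=-28, new_sum=196+(-28)=168
Option C: A[4] 39->-14, delta=-53, new_sum=196+(-53)=143
Option D: A[6] 21->39, delta=18, new_sum=196+(18)=214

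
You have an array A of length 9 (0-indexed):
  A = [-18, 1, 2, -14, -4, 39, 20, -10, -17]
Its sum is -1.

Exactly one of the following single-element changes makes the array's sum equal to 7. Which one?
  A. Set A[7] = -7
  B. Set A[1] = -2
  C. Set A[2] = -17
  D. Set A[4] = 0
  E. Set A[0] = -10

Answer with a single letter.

Answer: E

Derivation:
Option A: A[7] -10->-7, delta=3, new_sum=-1+(3)=2
Option B: A[1] 1->-2, delta=-3, new_sum=-1+(-3)=-4
Option C: A[2] 2->-17, delta=-19, new_sum=-1+(-19)=-20
Option D: A[4] -4->0, delta=4, new_sum=-1+(4)=3
Option E: A[0] -18->-10, delta=8, new_sum=-1+(8)=7 <-- matches target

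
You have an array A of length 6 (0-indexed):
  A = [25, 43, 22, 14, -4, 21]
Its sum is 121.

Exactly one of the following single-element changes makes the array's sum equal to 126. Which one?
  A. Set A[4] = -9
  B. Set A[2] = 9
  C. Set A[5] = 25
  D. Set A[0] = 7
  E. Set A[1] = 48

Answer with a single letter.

Answer: E

Derivation:
Option A: A[4] -4->-9, delta=-5, new_sum=121+(-5)=116
Option B: A[2] 22->9, delta=-13, new_sum=121+(-13)=108
Option C: A[5] 21->25, delta=4, new_sum=121+(4)=125
Option D: A[0] 25->7, delta=-18, new_sum=121+(-18)=103
Option E: A[1] 43->48, delta=5, new_sum=121+(5)=126 <-- matches target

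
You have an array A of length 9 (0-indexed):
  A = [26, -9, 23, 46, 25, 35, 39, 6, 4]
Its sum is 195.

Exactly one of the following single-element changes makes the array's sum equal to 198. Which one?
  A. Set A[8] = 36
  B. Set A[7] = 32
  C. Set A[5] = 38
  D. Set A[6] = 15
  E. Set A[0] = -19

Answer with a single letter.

Answer: C

Derivation:
Option A: A[8] 4->36, delta=32, new_sum=195+(32)=227
Option B: A[7] 6->32, delta=26, new_sum=195+(26)=221
Option C: A[5] 35->38, delta=3, new_sum=195+(3)=198 <-- matches target
Option D: A[6] 39->15, delta=-24, new_sum=195+(-24)=171
Option E: A[0] 26->-19, delta=-45, new_sum=195+(-45)=150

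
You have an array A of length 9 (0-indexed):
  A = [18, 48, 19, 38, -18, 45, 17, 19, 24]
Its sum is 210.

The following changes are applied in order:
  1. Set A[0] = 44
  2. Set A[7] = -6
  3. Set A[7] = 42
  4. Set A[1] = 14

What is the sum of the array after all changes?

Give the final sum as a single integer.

Initial sum: 210
Change 1: A[0] 18 -> 44, delta = 26, sum = 236
Change 2: A[7] 19 -> -6, delta = -25, sum = 211
Change 3: A[7] -6 -> 42, delta = 48, sum = 259
Change 4: A[1] 48 -> 14, delta = -34, sum = 225

Answer: 225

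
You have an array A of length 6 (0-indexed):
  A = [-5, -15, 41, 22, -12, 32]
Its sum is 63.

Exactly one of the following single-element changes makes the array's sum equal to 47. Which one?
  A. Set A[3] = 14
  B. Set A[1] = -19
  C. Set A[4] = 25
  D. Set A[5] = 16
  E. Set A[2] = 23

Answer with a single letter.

Option A: A[3] 22->14, delta=-8, new_sum=63+(-8)=55
Option B: A[1] -15->-19, delta=-4, new_sum=63+(-4)=59
Option C: A[4] -12->25, delta=37, new_sum=63+(37)=100
Option D: A[5] 32->16, delta=-16, new_sum=63+(-16)=47 <-- matches target
Option E: A[2] 41->23, delta=-18, new_sum=63+(-18)=45

Answer: D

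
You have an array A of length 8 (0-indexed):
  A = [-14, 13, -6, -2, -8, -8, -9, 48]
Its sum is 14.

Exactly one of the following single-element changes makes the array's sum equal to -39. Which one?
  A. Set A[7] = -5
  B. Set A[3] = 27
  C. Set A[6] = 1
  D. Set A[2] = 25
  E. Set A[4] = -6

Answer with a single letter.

Answer: A

Derivation:
Option A: A[7] 48->-5, delta=-53, new_sum=14+(-53)=-39 <-- matches target
Option B: A[3] -2->27, delta=29, new_sum=14+(29)=43
Option C: A[6] -9->1, delta=10, new_sum=14+(10)=24
Option D: A[2] -6->25, delta=31, new_sum=14+(31)=45
Option E: A[4] -8->-6, delta=2, new_sum=14+(2)=16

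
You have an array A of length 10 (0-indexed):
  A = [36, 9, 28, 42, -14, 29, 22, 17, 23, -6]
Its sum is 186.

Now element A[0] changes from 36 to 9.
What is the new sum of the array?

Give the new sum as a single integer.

Old value at index 0: 36
New value at index 0: 9
Delta = 9 - 36 = -27
New sum = old_sum + delta = 186 + (-27) = 159

Answer: 159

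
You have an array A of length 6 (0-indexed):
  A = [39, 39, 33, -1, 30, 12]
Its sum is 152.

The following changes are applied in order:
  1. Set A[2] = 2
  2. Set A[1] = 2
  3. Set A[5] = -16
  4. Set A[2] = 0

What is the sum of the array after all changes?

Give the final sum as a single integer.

Answer: 54

Derivation:
Initial sum: 152
Change 1: A[2] 33 -> 2, delta = -31, sum = 121
Change 2: A[1] 39 -> 2, delta = -37, sum = 84
Change 3: A[5] 12 -> -16, delta = -28, sum = 56
Change 4: A[2] 2 -> 0, delta = -2, sum = 54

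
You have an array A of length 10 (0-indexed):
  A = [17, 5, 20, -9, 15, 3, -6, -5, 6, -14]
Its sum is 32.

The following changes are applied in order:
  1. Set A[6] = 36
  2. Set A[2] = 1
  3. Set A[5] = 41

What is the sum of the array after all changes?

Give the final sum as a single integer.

Initial sum: 32
Change 1: A[6] -6 -> 36, delta = 42, sum = 74
Change 2: A[2] 20 -> 1, delta = -19, sum = 55
Change 3: A[5] 3 -> 41, delta = 38, sum = 93

Answer: 93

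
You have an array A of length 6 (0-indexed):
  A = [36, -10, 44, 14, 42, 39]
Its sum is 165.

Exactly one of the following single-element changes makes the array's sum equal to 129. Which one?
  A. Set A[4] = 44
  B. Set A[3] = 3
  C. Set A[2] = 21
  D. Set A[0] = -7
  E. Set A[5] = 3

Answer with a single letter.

Answer: E

Derivation:
Option A: A[4] 42->44, delta=2, new_sum=165+(2)=167
Option B: A[3] 14->3, delta=-11, new_sum=165+(-11)=154
Option C: A[2] 44->21, delta=-23, new_sum=165+(-23)=142
Option D: A[0] 36->-7, delta=-43, new_sum=165+(-43)=122
Option E: A[5] 39->3, delta=-36, new_sum=165+(-36)=129 <-- matches target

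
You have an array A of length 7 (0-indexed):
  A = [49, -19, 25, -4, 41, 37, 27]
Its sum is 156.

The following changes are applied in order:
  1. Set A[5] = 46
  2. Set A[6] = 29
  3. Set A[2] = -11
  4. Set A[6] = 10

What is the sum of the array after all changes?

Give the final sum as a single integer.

Answer: 112

Derivation:
Initial sum: 156
Change 1: A[5] 37 -> 46, delta = 9, sum = 165
Change 2: A[6] 27 -> 29, delta = 2, sum = 167
Change 3: A[2] 25 -> -11, delta = -36, sum = 131
Change 4: A[6] 29 -> 10, delta = -19, sum = 112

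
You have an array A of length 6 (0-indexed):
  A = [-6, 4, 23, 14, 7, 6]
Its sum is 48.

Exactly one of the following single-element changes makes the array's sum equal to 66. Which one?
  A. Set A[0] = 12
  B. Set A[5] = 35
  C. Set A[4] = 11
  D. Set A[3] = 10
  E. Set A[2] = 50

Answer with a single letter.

Answer: A

Derivation:
Option A: A[0] -6->12, delta=18, new_sum=48+(18)=66 <-- matches target
Option B: A[5] 6->35, delta=29, new_sum=48+(29)=77
Option C: A[4] 7->11, delta=4, new_sum=48+(4)=52
Option D: A[3] 14->10, delta=-4, new_sum=48+(-4)=44
Option E: A[2] 23->50, delta=27, new_sum=48+(27)=75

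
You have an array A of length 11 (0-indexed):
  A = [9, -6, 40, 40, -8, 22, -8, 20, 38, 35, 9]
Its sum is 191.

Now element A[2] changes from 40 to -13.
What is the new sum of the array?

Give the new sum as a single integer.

Old value at index 2: 40
New value at index 2: -13
Delta = -13 - 40 = -53
New sum = old_sum + delta = 191 + (-53) = 138

Answer: 138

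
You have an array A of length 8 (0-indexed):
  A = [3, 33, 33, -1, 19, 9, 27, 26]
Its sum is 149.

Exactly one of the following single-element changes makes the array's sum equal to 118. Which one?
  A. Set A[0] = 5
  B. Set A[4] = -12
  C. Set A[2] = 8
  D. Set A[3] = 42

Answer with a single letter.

Answer: B

Derivation:
Option A: A[0] 3->5, delta=2, new_sum=149+(2)=151
Option B: A[4] 19->-12, delta=-31, new_sum=149+(-31)=118 <-- matches target
Option C: A[2] 33->8, delta=-25, new_sum=149+(-25)=124
Option D: A[3] -1->42, delta=43, new_sum=149+(43)=192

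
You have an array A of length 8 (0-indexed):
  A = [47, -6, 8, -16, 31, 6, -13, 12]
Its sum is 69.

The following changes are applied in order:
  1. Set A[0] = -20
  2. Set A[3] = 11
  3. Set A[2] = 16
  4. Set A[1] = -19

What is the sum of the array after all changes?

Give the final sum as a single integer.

Initial sum: 69
Change 1: A[0] 47 -> -20, delta = -67, sum = 2
Change 2: A[3] -16 -> 11, delta = 27, sum = 29
Change 3: A[2] 8 -> 16, delta = 8, sum = 37
Change 4: A[1] -6 -> -19, delta = -13, sum = 24

Answer: 24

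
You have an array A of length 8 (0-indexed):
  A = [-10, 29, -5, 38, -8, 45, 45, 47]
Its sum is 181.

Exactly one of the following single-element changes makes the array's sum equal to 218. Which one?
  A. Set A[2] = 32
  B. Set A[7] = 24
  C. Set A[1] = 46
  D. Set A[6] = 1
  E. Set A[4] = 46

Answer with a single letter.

Option A: A[2] -5->32, delta=37, new_sum=181+(37)=218 <-- matches target
Option B: A[7] 47->24, delta=-23, new_sum=181+(-23)=158
Option C: A[1] 29->46, delta=17, new_sum=181+(17)=198
Option D: A[6] 45->1, delta=-44, new_sum=181+(-44)=137
Option E: A[4] -8->46, delta=54, new_sum=181+(54)=235

Answer: A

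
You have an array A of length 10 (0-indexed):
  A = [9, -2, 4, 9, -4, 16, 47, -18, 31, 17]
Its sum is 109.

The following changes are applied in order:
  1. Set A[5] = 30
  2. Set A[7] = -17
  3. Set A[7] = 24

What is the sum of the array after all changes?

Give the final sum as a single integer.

Answer: 165

Derivation:
Initial sum: 109
Change 1: A[5] 16 -> 30, delta = 14, sum = 123
Change 2: A[7] -18 -> -17, delta = 1, sum = 124
Change 3: A[7] -17 -> 24, delta = 41, sum = 165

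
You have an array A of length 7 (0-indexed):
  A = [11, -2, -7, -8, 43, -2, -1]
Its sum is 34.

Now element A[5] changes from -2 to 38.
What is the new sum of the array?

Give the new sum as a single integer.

Old value at index 5: -2
New value at index 5: 38
Delta = 38 - -2 = 40
New sum = old_sum + delta = 34 + (40) = 74

Answer: 74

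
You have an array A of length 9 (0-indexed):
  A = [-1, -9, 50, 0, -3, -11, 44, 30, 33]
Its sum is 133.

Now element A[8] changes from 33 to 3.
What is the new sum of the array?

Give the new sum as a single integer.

Answer: 103

Derivation:
Old value at index 8: 33
New value at index 8: 3
Delta = 3 - 33 = -30
New sum = old_sum + delta = 133 + (-30) = 103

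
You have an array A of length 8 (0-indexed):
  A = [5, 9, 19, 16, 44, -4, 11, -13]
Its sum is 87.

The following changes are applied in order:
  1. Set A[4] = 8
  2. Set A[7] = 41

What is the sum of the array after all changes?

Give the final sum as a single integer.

Answer: 105

Derivation:
Initial sum: 87
Change 1: A[4] 44 -> 8, delta = -36, sum = 51
Change 2: A[7] -13 -> 41, delta = 54, sum = 105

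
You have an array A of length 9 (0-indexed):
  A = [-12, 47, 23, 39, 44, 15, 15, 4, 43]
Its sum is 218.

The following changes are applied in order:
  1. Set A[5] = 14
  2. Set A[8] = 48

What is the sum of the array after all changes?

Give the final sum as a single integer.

Initial sum: 218
Change 1: A[5] 15 -> 14, delta = -1, sum = 217
Change 2: A[8] 43 -> 48, delta = 5, sum = 222

Answer: 222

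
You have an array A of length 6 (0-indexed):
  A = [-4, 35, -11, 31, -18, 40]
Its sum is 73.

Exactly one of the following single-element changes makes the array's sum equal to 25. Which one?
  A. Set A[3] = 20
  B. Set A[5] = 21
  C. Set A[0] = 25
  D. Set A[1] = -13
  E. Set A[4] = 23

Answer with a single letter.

Answer: D

Derivation:
Option A: A[3] 31->20, delta=-11, new_sum=73+(-11)=62
Option B: A[5] 40->21, delta=-19, new_sum=73+(-19)=54
Option C: A[0] -4->25, delta=29, new_sum=73+(29)=102
Option D: A[1] 35->-13, delta=-48, new_sum=73+(-48)=25 <-- matches target
Option E: A[4] -18->23, delta=41, new_sum=73+(41)=114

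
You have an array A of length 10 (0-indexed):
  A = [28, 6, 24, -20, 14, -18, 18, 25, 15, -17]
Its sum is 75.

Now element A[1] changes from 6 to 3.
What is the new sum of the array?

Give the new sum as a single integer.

Old value at index 1: 6
New value at index 1: 3
Delta = 3 - 6 = -3
New sum = old_sum + delta = 75 + (-3) = 72

Answer: 72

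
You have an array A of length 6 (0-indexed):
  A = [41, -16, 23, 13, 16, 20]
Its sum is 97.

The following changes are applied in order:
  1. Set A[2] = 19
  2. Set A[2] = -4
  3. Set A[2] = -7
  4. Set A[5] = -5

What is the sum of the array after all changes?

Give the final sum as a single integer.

Answer: 42

Derivation:
Initial sum: 97
Change 1: A[2] 23 -> 19, delta = -4, sum = 93
Change 2: A[2] 19 -> -4, delta = -23, sum = 70
Change 3: A[2] -4 -> -7, delta = -3, sum = 67
Change 4: A[5] 20 -> -5, delta = -25, sum = 42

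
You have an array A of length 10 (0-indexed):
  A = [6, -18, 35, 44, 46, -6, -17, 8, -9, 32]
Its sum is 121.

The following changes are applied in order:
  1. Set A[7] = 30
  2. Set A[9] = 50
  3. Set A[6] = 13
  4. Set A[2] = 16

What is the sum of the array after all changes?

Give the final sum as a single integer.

Answer: 172

Derivation:
Initial sum: 121
Change 1: A[7] 8 -> 30, delta = 22, sum = 143
Change 2: A[9] 32 -> 50, delta = 18, sum = 161
Change 3: A[6] -17 -> 13, delta = 30, sum = 191
Change 4: A[2] 35 -> 16, delta = -19, sum = 172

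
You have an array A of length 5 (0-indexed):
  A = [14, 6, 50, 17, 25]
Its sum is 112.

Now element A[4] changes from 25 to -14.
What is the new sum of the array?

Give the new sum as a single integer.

Answer: 73

Derivation:
Old value at index 4: 25
New value at index 4: -14
Delta = -14 - 25 = -39
New sum = old_sum + delta = 112 + (-39) = 73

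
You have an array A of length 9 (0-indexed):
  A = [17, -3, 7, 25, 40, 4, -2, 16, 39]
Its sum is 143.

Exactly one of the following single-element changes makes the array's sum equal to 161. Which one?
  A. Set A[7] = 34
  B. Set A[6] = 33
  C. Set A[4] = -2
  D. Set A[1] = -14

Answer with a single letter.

Option A: A[7] 16->34, delta=18, new_sum=143+(18)=161 <-- matches target
Option B: A[6] -2->33, delta=35, new_sum=143+(35)=178
Option C: A[4] 40->-2, delta=-42, new_sum=143+(-42)=101
Option D: A[1] -3->-14, delta=-11, new_sum=143+(-11)=132

Answer: A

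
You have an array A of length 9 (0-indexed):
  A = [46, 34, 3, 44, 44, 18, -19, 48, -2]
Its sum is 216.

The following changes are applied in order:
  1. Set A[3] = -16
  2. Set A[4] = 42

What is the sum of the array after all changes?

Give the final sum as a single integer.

Initial sum: 216
Change 1: A[3] 44 -> -16, delta = -60, sum = 156
Change 2: A[4] 44 -> 42, delta = -2, sum = 154

Answer: 154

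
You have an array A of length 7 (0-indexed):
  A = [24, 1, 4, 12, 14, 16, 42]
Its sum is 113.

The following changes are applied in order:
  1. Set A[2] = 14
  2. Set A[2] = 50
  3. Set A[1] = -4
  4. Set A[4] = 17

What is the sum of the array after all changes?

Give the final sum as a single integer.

Answer: 157

Derivation:
Initial sum: 113
Change 1: A[2] 4 -> 14, delta = 10, sum = 123
Change 2: A[2] 14 -> 50, delta = 36, sum = 159
Change 3: A[1] 1 -> -4, delta = -5, sum = 154
Change 4: A[4] 14 -> 17, delta = 3, sum = 157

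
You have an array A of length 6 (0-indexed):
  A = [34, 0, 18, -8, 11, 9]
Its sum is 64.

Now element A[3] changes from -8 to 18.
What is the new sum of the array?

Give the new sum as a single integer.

Old value at index 3: -8
New value at index 3: 18
Delta = 18 - -8 = 26
New sum = old_sum + delta = 64 + (26) = 90

Answer: 90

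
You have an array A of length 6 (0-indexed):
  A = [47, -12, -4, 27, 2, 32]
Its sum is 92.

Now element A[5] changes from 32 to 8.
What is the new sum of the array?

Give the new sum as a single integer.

Old value at index 5: 32
New value at index 5: 8
Delta = 8 - 32 = -24
New sum = old_sum + delta = 92 + (-24) = 68

Answer: 68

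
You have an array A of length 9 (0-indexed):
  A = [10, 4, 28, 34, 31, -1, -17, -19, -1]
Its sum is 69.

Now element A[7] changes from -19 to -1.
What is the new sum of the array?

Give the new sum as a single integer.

Answer: 87

Derivation:
Old value at index 7: -19
New value at index 7: -1
Delta = -1 - -19 = 18
New sum = old_sum + delta = 69 + (18) = 87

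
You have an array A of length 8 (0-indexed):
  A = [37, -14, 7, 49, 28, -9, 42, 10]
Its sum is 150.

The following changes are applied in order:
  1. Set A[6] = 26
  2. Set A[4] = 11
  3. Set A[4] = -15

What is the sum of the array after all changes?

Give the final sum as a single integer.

Initial sum: 150
Change 1: A[6] 42 -> 26, delta = -16, sum = 134
Change 2: A[4] 28 -> 11, delta = -17, sum = 117
Change 3: A[4] 11 -> -15, delta = -26, sum = 91

Answer: 91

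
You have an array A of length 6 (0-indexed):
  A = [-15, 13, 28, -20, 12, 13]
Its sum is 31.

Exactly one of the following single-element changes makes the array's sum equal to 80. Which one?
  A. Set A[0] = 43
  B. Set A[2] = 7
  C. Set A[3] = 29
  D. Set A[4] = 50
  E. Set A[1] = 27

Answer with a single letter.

Option A: A[0] -15->43, delta=58, new_sum=31+(58)=89
Option B: A[2] 28->7, delta=-21, new_sum=31+(-21)=10
Option C: A[3] -20->29, delta=49, new_sum=31+(49)=80 <-- matches target
Option D: A[4] 12->50, delta=38, new_sum=31+(38)=69
Option E: A[1] 13->27, delta=14, new_sum=31+(14)=45

Answer: C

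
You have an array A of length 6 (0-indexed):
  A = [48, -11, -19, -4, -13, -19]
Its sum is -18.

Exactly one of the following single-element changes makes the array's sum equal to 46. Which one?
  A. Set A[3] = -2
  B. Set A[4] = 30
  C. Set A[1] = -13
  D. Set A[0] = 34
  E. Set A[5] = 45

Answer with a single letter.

Option A: A[3] -4->-2, delta=2, new_sum=-18+(2)=-16
Option B: A[4] -13->30, delta=43, new_sum=-18+(43)=25
Option C: A[1] -11->-13, delta=-2, new_sum=-18+(-2)=-20
Option D: A[0] 48->34, delta=-14, new_sum=-18+(-14)=-32
Option E: A[5] -19->45, delta=64, new_sum=-18+(64)=46 <-- matches target

Answer: E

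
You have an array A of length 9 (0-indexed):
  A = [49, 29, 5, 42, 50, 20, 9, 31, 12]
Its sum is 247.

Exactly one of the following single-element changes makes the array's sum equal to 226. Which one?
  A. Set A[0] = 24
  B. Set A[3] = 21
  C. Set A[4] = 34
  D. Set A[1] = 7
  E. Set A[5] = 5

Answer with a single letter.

Answer: B

Derivation:
Option A: A[0] 49->24, delta=-25, new_sum=247+(-25)=222
Option B: A[3] 42->21, delta=-21, new_sum=247+(-21)=226 <-- matches target
Option C: A[4] 50->34, delta=-16, new_sum=247+(-16)=231
Option D: A[1] 29->7, delta=-22, new_sum=247+(-22)=225
Option E: A[5] 20->5, delta=-15, new_sum=247+(-15)=232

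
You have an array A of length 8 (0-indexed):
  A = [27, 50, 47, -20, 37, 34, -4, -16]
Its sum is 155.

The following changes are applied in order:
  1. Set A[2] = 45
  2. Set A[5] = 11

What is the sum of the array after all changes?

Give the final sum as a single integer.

Initial sum: 155
Change 1: A[2] 47 -> 45, delta = -2, sum = 153
Change 2: A[5] 34 -> 11, delta = -23, sum = 130

Answer: 130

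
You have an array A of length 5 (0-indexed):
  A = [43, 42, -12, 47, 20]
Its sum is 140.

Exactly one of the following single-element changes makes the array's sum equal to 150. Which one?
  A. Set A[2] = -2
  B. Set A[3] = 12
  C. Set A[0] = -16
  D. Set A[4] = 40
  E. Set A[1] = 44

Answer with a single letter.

Answer: A

Derivation:
Option A: A[2] -12->-2, delta=10, new_sum=140+(10)=150 <-- matches target
Option B: A[3] 47->12, delta=-35, new_sum=140+(-35)=105
Option C: A[0] 43->-16, delta=-59, new_sum=140+(-59)=81
Option D: A[4] 20->40, delta=20, new_sum=140+(20)=160
Option E: A[1] 42->44, delta=2, new_sum=140+(2)=142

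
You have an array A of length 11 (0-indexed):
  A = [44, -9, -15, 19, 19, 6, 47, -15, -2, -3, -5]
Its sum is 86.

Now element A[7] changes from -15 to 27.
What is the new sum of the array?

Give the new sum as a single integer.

Old value at index 7: -15
New value at index 7: 27
Delta = 27 - -15 = 42
New sum = old_sum + delta = 86 + (42) = 128

Answer: 128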